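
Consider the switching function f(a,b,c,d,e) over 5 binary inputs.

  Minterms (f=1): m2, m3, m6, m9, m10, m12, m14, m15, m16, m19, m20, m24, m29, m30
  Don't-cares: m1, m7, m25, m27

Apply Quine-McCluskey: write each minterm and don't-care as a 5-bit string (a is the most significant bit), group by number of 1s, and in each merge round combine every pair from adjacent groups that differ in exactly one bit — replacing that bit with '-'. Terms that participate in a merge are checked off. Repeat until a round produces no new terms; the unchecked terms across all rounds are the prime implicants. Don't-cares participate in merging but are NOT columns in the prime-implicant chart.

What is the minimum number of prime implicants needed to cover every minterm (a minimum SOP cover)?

Round 0: 00001✓ 00010✓ 00011✓ 00110✓ 00111✓ 01001✓ 01010✓ 01100✓ 01110✓ 01111✓ 10000✓ 10011✓ 10100✓ 11000✓ 11001✓ 11011✓ 11101✓ 11110✓
Round 1: -0011 -1001 -1110 0-001 0-010✓ 0-110✓ 0-111✓ 00-10✓ 00-11✓ 000-1 0001-✓ 0011-✓ 01-10✓ 011-0 0111-✓ 1-000 1-011 10-00 11-01 110-1 1100-
Round 2: 0--10 0-11- 00-1-
PIs = {-0011, -1001, -1110, 0--10, 0-001, 0-11-, 00-1-, 000-1, 011-0, 1-000, 1-011, 10-00, 11-01, 110-1, 1100-}
Coverage chart:
  m2: 0--10,00-1-
  m3: -0011,00-1-,000-1
  m6: 0--10,0-11-,00-1-
  m9: -1001,0-001
  m10: 0--10 ←essential
  m12: 011-0 ←essential
  m14: -1110,0--10,0-11-,011-0
  m15: 0-11- ←essential
  m16: 1-000,10-00
  m19: -0011,1-011
  m20: 10-00 ←essential
  m24: 1-000,1100-
  m29: 11-01 ←essential
  m30: -1110 ←essential
Essential: -1110, 0--10, 0-11-, 011-0, 10-00, 11-01
Petrick residual → -0011, -1001, 1-000
Min cover (9 terms): b'c'de + bc'd'e + bcde' + a'de' + a'cd + a'bce' + ac'd'e' + ab'd'e' + abd'e

9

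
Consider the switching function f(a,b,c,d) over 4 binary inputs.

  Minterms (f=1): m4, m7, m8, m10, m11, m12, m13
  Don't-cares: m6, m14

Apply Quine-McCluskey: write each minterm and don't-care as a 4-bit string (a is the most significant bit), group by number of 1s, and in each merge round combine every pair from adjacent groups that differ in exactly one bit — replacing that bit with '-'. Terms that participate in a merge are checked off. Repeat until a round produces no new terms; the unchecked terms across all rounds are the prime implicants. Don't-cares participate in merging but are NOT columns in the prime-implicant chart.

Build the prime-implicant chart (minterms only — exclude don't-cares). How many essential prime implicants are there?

5

size-2^0 implicants → 0100(✓)  0110(✓)  0111(✓)  1000(✓)  1010(✓)  1011(✓)  1100(✓)  1101(✓)  1110(✓)
size-2^1 implicants → -100(✓)  -110(✓)  01-0(✓)  011-  1-00(✓)  1-10(✓)  10-0(✓)  101-  11-0(✓)  110-
size-2^2 implicants → -1-0  1--0
Unchecked terms (primes): -1-0, 011-, 1--0, 101-, 110-
Minterm coverage:
  m4 ⊆ -1-0 [E]
  m7 ⊆ 011- [E]
  m8 ⊆ 1--0 [E]
  m10 ⊆ 1--0,101-
  m11 ⊆ 101- [E]
  m12 ⊆ -1-0,1--0,110-
  m13 ⊆ 110- [E]
E = {-1-0, 011-, 1--0, 101-, 110-}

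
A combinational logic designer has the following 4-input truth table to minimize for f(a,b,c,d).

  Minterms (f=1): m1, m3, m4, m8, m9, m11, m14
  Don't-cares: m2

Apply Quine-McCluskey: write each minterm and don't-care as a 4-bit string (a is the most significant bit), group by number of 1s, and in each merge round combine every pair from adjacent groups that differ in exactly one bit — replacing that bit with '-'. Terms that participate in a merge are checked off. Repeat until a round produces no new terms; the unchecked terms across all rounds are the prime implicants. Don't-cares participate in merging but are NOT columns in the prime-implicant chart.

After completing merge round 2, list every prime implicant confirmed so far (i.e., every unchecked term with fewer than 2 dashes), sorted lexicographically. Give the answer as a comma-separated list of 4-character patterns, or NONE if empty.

size-2^0 implicants → 0001(✓)  0010(✓)  0011(✓)  0100  1000(✓)  1001(✓)  1011(✓)  1110
size-2^1 implicants → -001(✓)  -011(✓)  00-1(✓)  001-  10-1(✓)  100-
size-2^2 implicants → -0-1
Unchecked terms (primes): -0-1, 001-, 0100, 100-, 1110

001-, 0100, 100-, 1110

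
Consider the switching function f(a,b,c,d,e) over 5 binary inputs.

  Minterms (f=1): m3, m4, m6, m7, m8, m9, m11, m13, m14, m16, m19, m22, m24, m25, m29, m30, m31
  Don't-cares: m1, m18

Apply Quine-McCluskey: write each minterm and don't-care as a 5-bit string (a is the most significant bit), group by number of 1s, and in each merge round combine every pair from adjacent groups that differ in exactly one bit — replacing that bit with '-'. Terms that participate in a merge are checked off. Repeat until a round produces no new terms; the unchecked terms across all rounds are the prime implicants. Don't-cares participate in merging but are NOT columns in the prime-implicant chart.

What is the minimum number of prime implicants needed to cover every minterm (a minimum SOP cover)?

9

size-2^0 implicants → 00001(✓)  00011(✓)  00100(✓)  00110(✓)  00111(✓)  01000(✓)  01001(✓)  01011(✓)  01101(✓)  01110(✓)  10000(✓)  10010(✓)  10011(✓)  10110(✓)  11000(✓)  11001(✓)  11101(✓)  11110(✓)  11111(✓)
size-2^1 implicants → -0011  -0110(✓)  -1000(✓)  -1001(✓)  -1101(✓)  -1110(✓)  0-001(✓)  0-011(✓)  0-110(✓)  00-11  000-1(✓)  001-0  0011-  01-01(✓)  010-1(✓)  0100-(✓)  1-000  1-110(✓)  10-10  100-0  1001-  11-01(✓)  1100-(✓)  111-1  1111-
size-2^2 implicants → --110  -1-01  -100-  0-0-1
Unchecked terms (primes): --110, -0011, -1-01, -100-, 0-0-1, 00-11, 001-0, 0011-, 1-000, 10-10, 100-0, 1001-, 111-1, 1111-
Minterm coverage:
  m3 ⊆ -0011,0-0-1,00-11
  m4 ⊆ 001-0 [E]
  m6 ⊆ --110,001-0,0011-
  m7 ⊆ 00-11,0011-
  m8 ⊆ -100- [E]
  m9 ⊆ -1-01,-100-,0-0-1
  m11 ⊆ 0-0-1 [E]
  m13 ⊆ -1-01 [E]
  m14 ⊆ --110 [E]
  m16 ⊆ 1-000,100-0
  m19 ⊆ -0011,1001-
  m22 ⊆ --110,10-10
  m24 ⊆ -100-,1-000
  m25 ⊆ -1-01,-100-
  m29 ⊆ -1-01,111-1
  m30 ⊆ --110,1111-
  m31 ⊆ 111-1,1111-
E = {--110, -1-01, -100-, 0-0-1, 001-0}
Petrick residual → -0011, 00-11, 1-000, 111-1
Cover = cde' + b'c'de + bd'e + bc'd' + a'c'e + a'b'de + a'b'ce' + ac'd'e' + abce  |cover|=9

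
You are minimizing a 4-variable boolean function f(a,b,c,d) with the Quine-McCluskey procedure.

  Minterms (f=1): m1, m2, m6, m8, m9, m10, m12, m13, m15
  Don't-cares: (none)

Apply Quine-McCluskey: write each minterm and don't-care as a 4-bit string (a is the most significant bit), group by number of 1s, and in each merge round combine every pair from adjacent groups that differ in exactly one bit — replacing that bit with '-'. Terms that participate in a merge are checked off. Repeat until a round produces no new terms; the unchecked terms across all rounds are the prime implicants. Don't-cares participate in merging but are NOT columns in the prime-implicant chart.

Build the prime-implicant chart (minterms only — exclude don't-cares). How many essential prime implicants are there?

size-2^0 implicants → 0001(✓)  0010(✓)  0110(✓)  1000(✓)  1001(✓)  1010(✓)  1100(✓)  1101(✓)  1111(✓)
size-2^1 implicants → -001  -010  0-10  1-00(✓)  1-01(✓)  10-0  100-(✓)  11-1  110-(✓)
size-2^2 implicants → 1-0-
Unchecked terms (primes): -001, -010, 0-10, 1-0-, 10-0, 11-1
Minterm coverage:
  m1 ⊆ -001 [E]
  m2 ⊆ -010,0-10
  m6 ⊆ 0-10 [E]
  m8 ⊆ 1-0-,10-0
  m9 ⊆ -001,1-0-
  m10 ⊆ -010,10-0
  m12 ⊆ 1-0- [E]
  m13 ⊆ 1-0-,11-1
  m15 ⊆ 11-1 [E]
E = {-001, 0-10, 1-0-, 11-1}

4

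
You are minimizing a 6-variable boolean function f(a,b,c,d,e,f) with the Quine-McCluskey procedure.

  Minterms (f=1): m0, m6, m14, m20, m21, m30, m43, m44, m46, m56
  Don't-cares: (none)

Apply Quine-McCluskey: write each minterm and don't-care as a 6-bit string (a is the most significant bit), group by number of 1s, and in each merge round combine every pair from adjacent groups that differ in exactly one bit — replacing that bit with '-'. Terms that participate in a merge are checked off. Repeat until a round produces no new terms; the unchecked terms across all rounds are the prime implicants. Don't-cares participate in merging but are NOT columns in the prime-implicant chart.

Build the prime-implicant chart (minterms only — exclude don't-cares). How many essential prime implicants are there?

7

Round 0: 000000 000110✓ 001110✓ 010100✓ 010101✓ 011110✓ 101011 101100✓ 101110✓ 111000
Round 1: -01110 0-1110 00-110 01010- 1011-0
PIs = {-01110, 0-1110, 00-110, 000000, 01010-, 101011, 1011-0, 111000}
Coverage chart:
  m0: 000000 ←essential
  m6: 00-110 ←essential
  m14: -01110,0-1110,00-110
  m20: 01010- ←essential
  m21: 01010- ←essential
  m30: 0-1110 ←essential
  m43: 101011 ←essential
  m44: 1011-0 ←essential
  m46: -01110,1011-0
  m56: 111000 ←essential
Essential: 0-1110, 00-110, 000000, 01010-, 101011, 1011-0, 111000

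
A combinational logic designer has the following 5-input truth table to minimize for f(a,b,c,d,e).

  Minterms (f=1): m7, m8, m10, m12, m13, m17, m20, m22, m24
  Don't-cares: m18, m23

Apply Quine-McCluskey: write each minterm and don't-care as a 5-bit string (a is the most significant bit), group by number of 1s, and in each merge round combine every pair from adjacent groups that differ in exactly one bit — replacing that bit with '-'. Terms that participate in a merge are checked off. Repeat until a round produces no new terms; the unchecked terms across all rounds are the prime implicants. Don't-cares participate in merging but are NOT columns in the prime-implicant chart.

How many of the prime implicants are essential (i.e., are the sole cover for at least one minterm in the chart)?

6

[col 0] 00111*, 01000*, 01010*, 01100*, 01101*, 10001, 10010*, 10100*, 10110*, 10111*, 11000*
[col 1] -0111, -1000, 01-00, 010-0, 0110-, 10-10, 101-0, 1011-
Prime implicants: -0111, -1000, 01-00, 010-0, 0110-, 10-10, 10001, 101-0, 1011-
PI chart (minterm → PIs covering it):
  7 | -0111  (sole → essential)
  8 | -1000,01-00,010-0
  10 | 010-0  (sole → essential)
  12 | 01-00,0110-
  13 | 0110-  (sole → essential)
  17 | 10001  (sole → essential)
  20 | 101-0  (sole → essential)
  22 | 10-10,101-0,1011-
  24 | -1000  (sole → essential)
Essential prime implicants: -0111, -1000, 010-0, 0110-, 10001, 101-0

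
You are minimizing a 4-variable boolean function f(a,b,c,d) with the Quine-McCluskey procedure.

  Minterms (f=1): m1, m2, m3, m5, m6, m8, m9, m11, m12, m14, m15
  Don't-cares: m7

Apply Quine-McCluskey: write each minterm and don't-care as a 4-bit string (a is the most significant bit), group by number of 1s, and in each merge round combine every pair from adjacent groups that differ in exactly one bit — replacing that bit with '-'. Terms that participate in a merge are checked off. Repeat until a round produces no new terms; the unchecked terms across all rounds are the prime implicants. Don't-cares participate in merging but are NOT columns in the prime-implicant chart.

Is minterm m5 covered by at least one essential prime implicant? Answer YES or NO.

YES

[col 0] 0001*, 0010*, 0011*, 0101*, 0110*, 0111*, 1000*, 1001*, 1011*, 1100*, 1110*, 1111*
[col 1] -001*, -011*, -110*, -111*, 0-01*, 0-10*, 0-11*, 00-1*, 001-*, 01-1*, 011-*, 1-00, 1-11*, 10-1*, 100-, 11-0, 111-*
[col 2] --11, -0-1, -11-, 0--1, 0-1-
Prime implicants: --11, -0-1, -11-, 0--1, 0-1-, 1-00, 100-, 11-0
PI chart (minterm → PIs covering it):
  1 | -0-1,0--1
  2 | 0-1-  (sole → essential)
  3 | --11,-0-1,0--1,0-1-
  5 | 0--1  (sole → essential)
  6 | -11-,0-1-
  8 | 1-00,100-
  9 | -0-1,100-
  11 | --11,-0-1
  12 | 1-00,11-0
  14 | -11-,11-0
  15 | --11,-11-
Essential prime implicants: 0--1, 0-1-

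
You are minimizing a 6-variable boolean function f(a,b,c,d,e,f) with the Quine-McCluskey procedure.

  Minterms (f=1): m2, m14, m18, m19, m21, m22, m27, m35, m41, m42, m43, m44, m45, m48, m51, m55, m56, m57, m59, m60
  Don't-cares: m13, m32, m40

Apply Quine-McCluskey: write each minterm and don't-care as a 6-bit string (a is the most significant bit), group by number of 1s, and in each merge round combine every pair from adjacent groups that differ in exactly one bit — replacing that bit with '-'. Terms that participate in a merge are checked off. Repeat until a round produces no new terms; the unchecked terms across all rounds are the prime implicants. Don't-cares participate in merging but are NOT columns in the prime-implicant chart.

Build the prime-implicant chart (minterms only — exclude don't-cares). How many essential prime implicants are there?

size-2^0 implicants → 000010(✓)  001101(✓)  001110  010010(✓)  010011(✓)  010101  010110(✓)  011011(✓)  100000(✓)  100011(✓)  101000(✓)  101001(✓)  101010(✓)  101011(✓)  101100(✓)  101101(✓)  110000(✓)  110011(✓)  110111(✓)  111000(✓)  111001(✓)  111011(✓)  111100(✓)
size-2^1 implicants → -01101  -10011(✓)  -11011(✓)  0-0010  01-011(✓)  010-10  01001-  1-0000(✓)  1-0011(✓)  1-1000(✓)  1-1001(✓)  1-1011(✓)  1-1100(✓)  10-000(✓)  10-011(✓)  101-00(✓)  101-01(✓)  1010-0(✓)  1010-1(✓)  10100-(✓)  10101-(✓)  10110-(✓)  11-000(✓)  11-011(✓)  110-11  111-00(✓)  1110-1(✓)  11100-(✓)
size-2^2 implicants → -1-011  1--000  1--011  1-1-00  1-10-1  1-100-  101-0-  1010--
Unchecked terms (primes): -01101, -1-011, 0-0010, 001110, 010-10, 01001-, 010101, 1--000, 1--011, 1-1-00, 1-10-1, 1-100-, 101-0-, 1010--, 110-11
Minterm coverage:
  m2 ⊆ 0-0010 [E]
  m14 ⊆ 001110 [E]
  m18 ⊆ 0-0010,010-10,01001-
  m19 ⊆ -1-011,01001-
  m21 ⊆ 010101 [E]
  m22 ⊆ 010-10 [E]
  m27 ⊆ -1-011 [E]
  m35 ⊆ 1--011 [E]
  m41 ⊆ 1-10-1,1-100-,101-0-,1010--
  m42 ⊆ 1010-- [E]
  m43 ⊆ 1--011,1-10-1,1010--
  m44 ⊆ 1-1-00,101-0-
  m45 ⊆ -01101,101-0-
  m48 ⊆ 1--000 [E]
  m51 ⊆ -1-011,1--011,110-11
  m55 ⊆ 110-11 [E]
  m56 ⊆ 1--000,1-1-00,1-100-
  m57 ⊆ 1-10-1,1-100-
  m59 ⊆ -1-011,1--011,1-10-1
  m60 ⊆ 1-1-00 [E]
E = {-1-011, 0-0010, 001110, 010-10, 010101, 1--000, 1--011, 1-1-00, 1010--, 110-11}

10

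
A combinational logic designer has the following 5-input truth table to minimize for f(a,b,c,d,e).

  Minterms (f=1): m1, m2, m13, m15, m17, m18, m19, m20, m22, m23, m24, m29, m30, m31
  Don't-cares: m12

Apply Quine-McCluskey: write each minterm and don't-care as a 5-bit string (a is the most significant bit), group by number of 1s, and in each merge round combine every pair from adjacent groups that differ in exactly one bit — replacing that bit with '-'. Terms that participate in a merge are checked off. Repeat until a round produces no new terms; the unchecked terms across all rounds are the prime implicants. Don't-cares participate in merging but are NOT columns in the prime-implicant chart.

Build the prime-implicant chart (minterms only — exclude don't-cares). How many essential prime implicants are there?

6

Round 0: 00001✓ 00010✓ 01100✓ 01101✓ 01111✓ 10001✓ 10010✓ 10011✓ 10100✓ 10110✓ 10111✓ 11000 11101✓ 11110✓ 11111✓
Round 1: -0001 -0010 -1101✓ -1111✓ 011-1✓ 0110- 1-110✓ 1-111✓ 10-10✓ 10-11✓ 100-1 1001-✓ 101-0 1011-✓ 111-1✓ 1111-✓
Round 2: -11-1 1-11- 10-1-
PIs = {-0001, -0010, -11-1, 0110-, 1-11-, 10-1-, 100-1, 101-0, 11000}
Coverage chart:
  m1: -0001 ←essential
  m2: -0010 ←essential
  m13: -11-1,0110-
  m15: -11-1 ←essential
  m17: -0001,100-1
  m18: -0010,10-1-
  m19: 10-1-,100-1
  m20: 101-0 ←essential
  m22: 1-11-,10-1-,101-0
  m23: 1-11-,10-1-
  m24: 11000 ←essential
  m29: -11-1 ←essential
  m30: 1-11- ←essential
  m31: -11-1,1-11-
Essential: -0001, -0010, -11-1, 1-11-, 101-0, 11000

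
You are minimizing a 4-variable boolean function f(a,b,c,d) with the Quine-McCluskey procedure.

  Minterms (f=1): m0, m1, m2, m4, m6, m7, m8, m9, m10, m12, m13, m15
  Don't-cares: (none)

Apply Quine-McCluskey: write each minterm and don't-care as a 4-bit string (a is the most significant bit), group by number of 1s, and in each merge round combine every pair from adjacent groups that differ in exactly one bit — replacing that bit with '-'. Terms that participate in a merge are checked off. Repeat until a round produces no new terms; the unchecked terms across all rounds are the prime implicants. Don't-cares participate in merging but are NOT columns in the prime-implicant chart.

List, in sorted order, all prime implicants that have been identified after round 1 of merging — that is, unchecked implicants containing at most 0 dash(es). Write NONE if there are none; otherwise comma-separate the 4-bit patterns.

NONE

size-2^0 implicants → 0000(✓)  0001(✓)  0010(✓)  0100(✓)  0110(✓)  0111(✓)  1000(✓)  1001(✓)  1010(✓)  1100(✓)  1101(✓)  1111(✓)
size-2^1 implicants → -000(✓)  -001(✓)  -010(✓)  -100(✓)  -111  0-00(✓)  0-10(✓)  00-0(✓)  000-(✓)  01-0(✓)  011-  1-00(✓)  1-01(✓)  10-0(✓)  100-(✓)  11-1  110-(✓)
size-2^2 implicants → --00  -0-0  -00-  0--0  1-0-
Unchecked terms (primes): --00, -0-0, -00-, -111, 0--0, 011-, 1-0-, 11-1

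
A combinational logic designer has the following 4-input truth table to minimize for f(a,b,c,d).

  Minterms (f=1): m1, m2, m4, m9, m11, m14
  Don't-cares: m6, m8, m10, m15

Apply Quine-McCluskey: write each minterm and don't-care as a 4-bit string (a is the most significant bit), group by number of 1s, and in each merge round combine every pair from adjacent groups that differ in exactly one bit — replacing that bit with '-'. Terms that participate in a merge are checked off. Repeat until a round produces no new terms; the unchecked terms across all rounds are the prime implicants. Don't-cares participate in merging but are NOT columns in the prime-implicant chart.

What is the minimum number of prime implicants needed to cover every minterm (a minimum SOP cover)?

4

size-2^0 implicants → 0001(✓)  0010(✓)  0100(✓)  0110(✓)  1000(✓)  1001(✓)  1010(✓)  1011(✓)  1110(✓)  1111(✓)
size-2^1 implicants → -001  -010(✓)  -110(✓)  0-10(✓)  01-0  1-10(✓)  1-11(✓)  10-0(✓)  10-1(✓)  100-(✓)  101-(✓)  111-(✓)
size-2^2 implicants → --10  1-1-  10--
Unchecked terms (primes): --10, -001, 01-0, 1-1-, 10--
Minterm coverage:
  m1 ⊆ -001 [E]
  m2 ⊆ --10 [E]
  m4 ⊆ 01-0 [E]
  m9 ⊆ -001,10--
  m11 ⊆ 1-1-,10--
  m14 ⊆ --10,1-1-
E = {--10, -001, 01-0}
Petrick residual → 1-1-
Cover = cd' + b'c'd + a'bd' + ac  |cover|=4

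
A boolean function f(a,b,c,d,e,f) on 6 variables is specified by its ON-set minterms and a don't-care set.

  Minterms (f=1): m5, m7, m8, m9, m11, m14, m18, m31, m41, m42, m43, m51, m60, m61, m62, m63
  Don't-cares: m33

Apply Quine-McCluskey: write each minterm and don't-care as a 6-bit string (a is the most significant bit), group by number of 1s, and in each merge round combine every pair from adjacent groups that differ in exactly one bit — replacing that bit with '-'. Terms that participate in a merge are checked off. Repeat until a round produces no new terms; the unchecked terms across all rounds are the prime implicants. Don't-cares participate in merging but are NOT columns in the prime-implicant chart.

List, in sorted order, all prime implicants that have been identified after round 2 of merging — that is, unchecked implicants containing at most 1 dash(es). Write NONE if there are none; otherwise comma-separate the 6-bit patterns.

-11111, 0001-1, 00100-, 001110, 010010, 10-001, 10101-, 110011

[col 0] 000101*, 000111*, 001000*, 001001*, 001011*, 001110, 010010, 011111*, 100001*, 101001*, 101010*, 101011*, 110011, 111100*, 111101*, 111110*, 111111*
[col 1] -01001*, -01011*, -11111, 0001-1, 0010-1*, 00100-, 10-001, 1010-1*, 10101-, 1111-0*, 1111-1*, 11110-*, 11111-*
[col 2] -010-1, 1111--
Prime implicants: -010-1, -11111, 0001-1, 00100-, 001110, 010010, 10-001, 10101-, 110011, 1111--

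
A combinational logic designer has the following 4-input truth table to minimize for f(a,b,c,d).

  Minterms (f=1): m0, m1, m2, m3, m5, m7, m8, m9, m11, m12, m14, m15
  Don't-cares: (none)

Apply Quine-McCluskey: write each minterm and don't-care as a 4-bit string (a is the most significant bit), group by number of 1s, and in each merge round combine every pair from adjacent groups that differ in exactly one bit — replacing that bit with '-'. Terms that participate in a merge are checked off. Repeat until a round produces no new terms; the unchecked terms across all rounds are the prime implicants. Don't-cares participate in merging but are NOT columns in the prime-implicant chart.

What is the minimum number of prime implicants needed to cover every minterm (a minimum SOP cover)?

5

size-2^0 implicants → 0000(✓)  0001(✓)  0010(✓)  0011(✓)  0101(✓)  0111(✓)  1000(✓)  1001(✓)  1011(✓)  1100(✓)  1110(✓)  1111(✓)
size-2^1 implicants → -000(✓)  -001(✓)  -011(✓)  -111(✓)  0-01(✓)  0-11(✓)  00-0(✓)  00-1(✓)  000-(✓)  001-(✓)  01-1(✓)  1-00  1-11(✓)  10-1(✓)  100-(✓)  11-0  111-
size-2^2 implicants → --11  -0-1  -00-  0--1  00--
Unchecked terms (primes): --11, -0-1, -00-, 0--1, 00--, 1-00, 11-0, 111-
Minterm coverage:
  m0 ⊆ -00-,00--
  m1 ⊆ -0-1,-00-,0--1,00--
  m2 ⊆ 00-- [E]
  m3 ⊆ --11,-0-1,0--1,00--
  m5 ⊆ 0--1 [E]
  m7 ⊆ --11,0--1
  m8 ⊆ -00-,1-00
  m9 ⊆ -0-1,-00-
  m11 ⊆ --11,-0-1
  m12 ⊆ 1-00,11-0
  m14 ⊆ 11-0,111-
  m15 ⊆ --11,111-
E = {0--1, 00--}
Petrick residual → --11, -00-, 11-0
Cover = cd + b'c' + a'd + a'b' + abd'  |cover|=5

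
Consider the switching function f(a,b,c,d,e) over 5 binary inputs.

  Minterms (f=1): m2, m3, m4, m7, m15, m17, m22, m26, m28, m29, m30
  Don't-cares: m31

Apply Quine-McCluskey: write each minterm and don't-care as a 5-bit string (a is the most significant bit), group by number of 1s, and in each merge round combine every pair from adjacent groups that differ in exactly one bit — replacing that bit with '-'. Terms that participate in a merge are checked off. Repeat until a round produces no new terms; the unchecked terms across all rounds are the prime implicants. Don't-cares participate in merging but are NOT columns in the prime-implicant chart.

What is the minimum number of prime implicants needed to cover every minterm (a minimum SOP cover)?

[col 0] 00010*, 00011*, 00100, 00111*, 01111*, 10001, 10110*, 11010*, 11100*, 11101*, 11110*, 11111*
[col 1] -1111, 0-111, 00-11, 0001-, 1-110, 11-10, 111-0*, 111-1*, 1110-*, 1111-*
[col 2] 111--
Prime implicants: -1111, 0-111, 00-11, 0001-, 00100, 1-110, 10001, 11-10, 111--
PI chart (minterm → PIs covering it):
  2 | 0001-  (sole → essential)
  3 | 00-11,0001-
  4 | 00100  (sole → essential)
  7 | 0-111,00-11
  15 | -1111,0-111
  17 | 10001  (sole → essential)
  22 | 1-110  (sole → essential)
  26 | 11-10  (sole → essential)
  28 | 111--  (sole → essential)
  29 | 111--  (sole → essential)
  30 | 1-110,11-10,111--
Essential prime implicants: 0001-, 00100, 1-110, 10001, 11-10, 111--
Petrick residual → 0-111
Minimum SOP uses 7 PIs: a'cde + a'b'c'd + a'b'cd'e' + acde' + ab'c'd'e + abde' + abc

7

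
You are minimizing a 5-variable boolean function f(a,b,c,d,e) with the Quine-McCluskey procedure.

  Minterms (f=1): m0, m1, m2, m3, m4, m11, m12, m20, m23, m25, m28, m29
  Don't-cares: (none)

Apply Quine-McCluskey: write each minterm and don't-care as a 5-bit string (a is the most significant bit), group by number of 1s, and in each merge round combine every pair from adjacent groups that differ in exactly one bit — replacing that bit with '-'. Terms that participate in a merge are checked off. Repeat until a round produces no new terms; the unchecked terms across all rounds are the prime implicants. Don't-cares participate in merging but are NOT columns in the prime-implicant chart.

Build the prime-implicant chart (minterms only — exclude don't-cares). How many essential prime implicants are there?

size-2^0 implicants → 00000(✓)  00001(✓)  00010(✓)  00011(✓)  00100(✓)  01011(✓)  01100(✓)  10100(✓)  10111  11001(✓)  11100(✓)  11101(✓)
size-2^1 implicants → -0100(✓)  -1100(✓)  0-011  0-100(✓)  00-00  000-0(✓)  000-1(✓)  0000-(✓)  0001-(✓)  1-100(✓)  11-01  1110-
size-2^2 implicants → --100  000--
Unchecked terms (primes): --100, 0-011, 00-00, 000--, 10111, 11-01, 1110-
Minterm coverage:
  m0 ⊆ 00-00,000--
  m1 ⊆ 000-- [E]
  m2 ⊆ 000-- [E]
  m3 ⊆ 0-011,000--
  m4 ⊆ --100,00-00
  m11 ⊆ 0-011 [E]
  m12 ⊆ --100 [E]
  m20 ⊆ --100 [E]
  m23 ⊆ 10111 [E]
  m25 ⊆ 11-01 [E]
  m28 ⊆ --100,1110-
  m29 ⊆ 11-01,1110-
E = {--100, 0-011, 000--, 10111, 11-01}

5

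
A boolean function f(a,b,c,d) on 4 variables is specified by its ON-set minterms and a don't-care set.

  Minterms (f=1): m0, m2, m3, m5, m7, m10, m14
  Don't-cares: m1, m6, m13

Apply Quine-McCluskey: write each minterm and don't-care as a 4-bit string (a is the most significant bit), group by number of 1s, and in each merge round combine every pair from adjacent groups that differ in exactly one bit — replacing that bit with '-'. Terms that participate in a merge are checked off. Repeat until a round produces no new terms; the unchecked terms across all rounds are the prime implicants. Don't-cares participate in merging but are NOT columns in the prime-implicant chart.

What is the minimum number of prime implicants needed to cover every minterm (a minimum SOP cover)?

3

size-2^0 implicants → 0000(✓)  0001(✓)  0010(✓)  0011(✓)  0101(✓)  0110(✓)  0111(✓)  1010(✓)  1101(✓)  1110(✓)
size-2^1 implicants → -010(✓)  -101  -110(✓)  0-01(✓)  0-10(✓)  0-11(✓)  00-0(✓)  00-1(✓)  000-(✓)  001-(✓)  01-1(✓)  011-(✓)  1-10(✓)
size-2^2 implicants → --10  0--1  0-1-  00--
Unchecked terms (primes): --10, -101, 0--1, 0-1-, 00--
Minterm coverage:
  m0 ⊆ 00-- [E]
  m2 ⊆ --10,0-1-,00--
  m3 ⊆ 0--1,0-1-,00--
  m5 ⊆ -101,0--1
  m7 ⊆ 0--1,0-1-
  m10 ⊆ --10 [E]
  m14 ⊆ --10 [E]
E = {--10, 00--}
Petrick residual → 0--1
Cover = cd' + a'd + a'b'  |cover|=3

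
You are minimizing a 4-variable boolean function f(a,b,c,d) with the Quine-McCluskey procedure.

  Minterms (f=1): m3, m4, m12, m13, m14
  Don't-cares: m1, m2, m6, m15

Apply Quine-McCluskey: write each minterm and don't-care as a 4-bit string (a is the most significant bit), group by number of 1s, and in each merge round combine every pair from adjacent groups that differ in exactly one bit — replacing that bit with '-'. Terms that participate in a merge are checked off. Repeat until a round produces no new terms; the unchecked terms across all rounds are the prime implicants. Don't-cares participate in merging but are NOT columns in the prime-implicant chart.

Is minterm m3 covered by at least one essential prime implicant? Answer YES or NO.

[col 0] 0001*, 0010*, 0011*, 0100*, 0110*, 1100*, 1101*, 1110*, 1111*
[col 1] -100*, -110*, 0-10, 00-1, 001-, 01-0*, 11-0*, 11-1*, 110-*, 111-*
[col 2] -1-0, 11--
Prime implicants: -1-0, 0-10, 00-1, 001-, 11--
PI chart (minterm → PIs covering it):
  3 | 00-1,001-
  4 | -1-0  (sole → essential)
  12 | -1-0,11--
  13 | 11--  (sole → essential)
  14 | -1-0,11--
Essential prime implicants: -1-0, 11--

NO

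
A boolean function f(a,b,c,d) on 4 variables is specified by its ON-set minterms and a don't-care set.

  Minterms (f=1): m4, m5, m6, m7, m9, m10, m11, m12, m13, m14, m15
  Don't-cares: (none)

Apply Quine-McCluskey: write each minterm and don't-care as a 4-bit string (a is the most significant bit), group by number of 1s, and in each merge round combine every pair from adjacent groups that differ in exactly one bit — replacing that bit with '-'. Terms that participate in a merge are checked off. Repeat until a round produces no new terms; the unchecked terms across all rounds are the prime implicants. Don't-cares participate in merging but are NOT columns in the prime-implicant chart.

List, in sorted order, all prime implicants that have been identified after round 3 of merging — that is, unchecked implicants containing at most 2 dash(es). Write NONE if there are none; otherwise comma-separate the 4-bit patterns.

1--1, 1-1-

size-2^0 implicants → 0100(✓)  0101(✓)  0110(✓)  0111(✓)  1001(✓)  1010(✓)  1011(✓)  1100(✓)  1101(✓)  1110(✓)  1111(✓)
size-2^1 implicants → -100(✓)  -101(✓)  -110(✓)  -111(✓)  01-0(✓)  01-1(✓)  010-(✓)  011-(✓)  1-01(✓)  1-10(✓)  1-11(✓)  10-1(✓)  101-(✓)  11-0(✓)  11-1(✓)  110-(✓)  111-(✓)
size-2^2 implicants → -1-0(✓)  -1-1(✓)  -10-(✓)  -11-(✓)  01--(✓)  1--1  1-1-  11--(✓)
size-2^3 implicants → -1--
Unchecked terms (primes): -1--, 1--1, 1-1-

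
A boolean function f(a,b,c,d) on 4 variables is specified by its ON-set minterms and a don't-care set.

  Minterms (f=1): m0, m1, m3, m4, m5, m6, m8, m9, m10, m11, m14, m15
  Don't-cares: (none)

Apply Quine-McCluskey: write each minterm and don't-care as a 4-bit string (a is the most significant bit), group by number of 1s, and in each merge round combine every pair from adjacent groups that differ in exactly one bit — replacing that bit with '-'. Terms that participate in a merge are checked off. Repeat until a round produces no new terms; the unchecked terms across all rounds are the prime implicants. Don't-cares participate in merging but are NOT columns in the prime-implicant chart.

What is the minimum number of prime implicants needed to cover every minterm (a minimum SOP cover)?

Round 0: 0000✓ 0001✓ 0011✓ 0100✓ 0101✓ 0110✓ 1000✓ 1001✓ 1010✓ 1011✓ 1110✓ 1111✓
Round 1: -000✓ -001✓ -011✓ -110 0-00✓ 0-01✓ 00-1✓ 000-✓ 01-0 010-✓ 1-10✓ 1-11✓ 10-0✓ 10-1✓ 100-✓ 101-✓ 111-✓
Round 2: -0-1 -00- 0-0- 1-1- 10--
PIs = {-0-1, -00-, -110, 0-0-, 01-0, 1-1-, 10--}
Coverage chart:
  m0: -00-,0-0-
  m1: -0-1,-00-,0-0-
  m3: -0-1 ←essential
  m4: 0-0-,01-0
  m5: 0-0- ←essential
  m6: -110,01-0
  m8: -00-,10--
  m9: -0-1,-00-,10--
  m10: 1-1-,10--
  m11: -0-1,1-1-,10--
  m14: -110,1-1-
  m15: 1-1- ←essential
Essential: -0-1, 0-0-, 1-1-
Petrick residual → -00-, -110
Min cover (5 terms): b'd + b'c' + bcd' + a'c' + ac

5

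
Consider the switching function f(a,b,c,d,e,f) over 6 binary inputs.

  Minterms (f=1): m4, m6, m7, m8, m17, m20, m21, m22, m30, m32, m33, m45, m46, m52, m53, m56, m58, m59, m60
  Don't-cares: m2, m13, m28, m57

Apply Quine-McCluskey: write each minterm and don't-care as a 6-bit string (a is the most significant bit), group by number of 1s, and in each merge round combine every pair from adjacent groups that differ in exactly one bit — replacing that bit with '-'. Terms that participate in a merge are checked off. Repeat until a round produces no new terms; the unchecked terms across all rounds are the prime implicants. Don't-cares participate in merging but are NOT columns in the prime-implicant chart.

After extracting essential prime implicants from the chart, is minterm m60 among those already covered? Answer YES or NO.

NO

[col 0] 000010*, 000100*, 000110*, 000111*, 001000, 001101*, 010001*, 010100*, 010101*, 010110*, 011100*, 011110*, 100000*, 100001*, 101101*, 101110, 110100*, 110101*, 111000*, 111001*, 111010*, 111011*, 111100*
[col 1] -01101, -10100*, -10101*, -11100*, 0-0100*, 0-0110*, 000-10, 0001-0*, 00011-, 01-100*, 01-110*, 010-01, 0101-0*, 01010-*, 0111-0*, 10000-, 11-100*, 11010-*, 111-00, 1110-0*, 1110-1*, 11100-*, 11101-*
[col 2] -1-100, -1010-, 0-01-0, 01-1-0, 1110--
Prime implicants: -01101, -1-100, -1010-, 0-01-0, 000-10, 00011-, 001000, 01-1-0, 010-01, 10000-, 101110, 111-00, 1110--
PI chart (minterm → PIs covering it):
  4 | 0-01-0  (sole → essential)
  6 | 0-01-0,000-10,00011-
  7 | 00011-  (sole → essential)
  8 | 001000  (sole → essential)
  17 | 010-01  (sole → essential)
  20 | -1-100,-1010-,0-01-0,01-1-0
  21 | -1010-,010-01
  22 | 0-01-0,01-1-0
  30 | 01-1-0  (sole → essential)
  32 | 10000-  (sole → essential)
  33 | 10000-  (sole → essential)
  45 | -01101  (sole → essential)
  46 | 101110  (sole → essential)
  52 | -1-100,-1010-
  53 | -1010-  (sole → essential)
  56 | 111-00,1110--
  58 | 1110--  (sole → essential)
  59 | 1110--  (sole → essential)
  60 | -1-100,111-00
Essential prime implicants: -01101, -1010-, 0-01-0, 00011-, 001000, 01-1-0, 010-01, 10000-, 101110, 1110--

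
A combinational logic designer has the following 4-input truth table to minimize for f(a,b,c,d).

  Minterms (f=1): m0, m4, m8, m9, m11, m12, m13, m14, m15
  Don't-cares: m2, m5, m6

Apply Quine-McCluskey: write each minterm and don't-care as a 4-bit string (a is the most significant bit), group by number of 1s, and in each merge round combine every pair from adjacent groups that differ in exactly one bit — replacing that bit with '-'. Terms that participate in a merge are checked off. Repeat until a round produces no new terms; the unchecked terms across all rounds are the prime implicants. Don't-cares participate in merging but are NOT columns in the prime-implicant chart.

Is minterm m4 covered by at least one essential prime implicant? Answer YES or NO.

Round 0: 0000✓ 0010✓ 0100✓ 0101✓ 0110✓ 1000✓ 1001✓ 1011✓ 1100✓ 1101✓ 1110✓ 1111✓
Round 1: -000✓ -100✓ -101✓ -110✓ 0-00✓ 0-10✓ 00-0✓ 01-0✓ 010-✓ 1-00✓ 1-01✓ 1-11✓ 10-1✓ 100-✓ 11-0✓ 11-1✓ 110-✓ 111-✓
Round 2: --00 -1-0 -10- 0--0 1--1 1-0- 11--
PIs = {--00, -1-0, -10-, 0--0, 1--1, 1-0-, 11--}
Coverage chart:
  m0: --00,0--0
  m4: --00,-1-0,-10-,0--0
  m8: --00,1-0-
  m9: 1--1,1-0-
  m11: 1--1 ←essential
  m12: --00,-1-0,-10-,1-0-,11--
  m13: -10-,1--1,1-0-,11--
  m14: -1-0,11--
  m15: 1--1,11--
Essential: 1--1

NO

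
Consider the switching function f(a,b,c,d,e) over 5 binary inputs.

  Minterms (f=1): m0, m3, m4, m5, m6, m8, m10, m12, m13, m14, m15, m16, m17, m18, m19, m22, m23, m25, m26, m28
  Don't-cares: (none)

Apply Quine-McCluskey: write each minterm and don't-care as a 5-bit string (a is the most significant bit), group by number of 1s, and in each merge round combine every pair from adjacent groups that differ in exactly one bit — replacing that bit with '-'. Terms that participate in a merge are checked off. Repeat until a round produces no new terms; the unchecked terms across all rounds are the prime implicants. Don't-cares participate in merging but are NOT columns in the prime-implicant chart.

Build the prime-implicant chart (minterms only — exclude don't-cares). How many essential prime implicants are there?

[col 0] 00000*, 00011*, 00100*, 00101*, 00110*, 01000*, 01010*, 01100*, 01101*, 01110*, 01111*, 10000*, 10001*, 10010*, 10011*, 10110*, 10111*, 11001*, 11010*, 11100*
[col 1] -0000, -0011, -0110, -1010, -1100, 0-000*, 0-100*, 0-101*, 0-110*, 00-00*, 001-0*, 0010-*, 01-00*, 01-10*, 010-0*, 011-0*, 011-1*, 0110-*, 0111-*, 1-001, 1-010, 10-10*, 10-11*, 100-0*, 100-1*, 1000-*, 1001-*, 1011-*
[col 2] 0--00, 0-1-0, 0-10-, 01--0, 011--, 10-1-, 100--
Prime implicants: -0000, -0011, -0110, -1010, -1100, 0--00, 0-1-0, 0-10-, 01--0, 011--, 1-001, 1-010, 10-1-, 100--
PI chart (minterm → PIs covering it):
  0 | -0000,0--00
  3 | -0011  (sole → essential)
  4 | 0--00,0-1-0,0-10-
  5 | 0-10-  (sole → essential)
  6 | -0110,0-1-0
  8 | 0--00,01--0
  10 | -1010,01--0
  12 | -1100,0--00,0-1-0,0-10-,01--0,011--
  13 | 0-10-,011--
  14 | 0-1-0,01--0,011--
  15 | 011--  (sole → essential)
  16 | -0000,100--
  17 | 1-001,100--
  18 | 1-010,10-1-,100--
  19 | -0011,10-1-,100--
  22 | -0110,10-1-
  23 | 10-1-  (sole → essential)
  25 | 1-001  (sole → essential)
  26 | -1010,1-010
  28 | -1100  (sole → essential)
Essential prime implicants: -0011, -1100, 0-10-, 011--, 1-001, 10-1-

6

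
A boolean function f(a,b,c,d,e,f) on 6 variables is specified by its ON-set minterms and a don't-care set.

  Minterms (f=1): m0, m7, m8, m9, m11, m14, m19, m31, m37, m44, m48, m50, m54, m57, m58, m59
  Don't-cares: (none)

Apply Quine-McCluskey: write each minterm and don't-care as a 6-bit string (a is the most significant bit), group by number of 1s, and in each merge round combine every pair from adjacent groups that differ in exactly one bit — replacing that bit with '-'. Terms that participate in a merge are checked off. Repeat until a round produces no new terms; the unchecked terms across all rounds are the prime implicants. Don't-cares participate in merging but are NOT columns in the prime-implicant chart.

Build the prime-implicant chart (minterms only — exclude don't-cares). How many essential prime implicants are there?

11

Round 0: 000000✓ 000111 001000✓ 001001✓ 001011✓ 001110 010011 011111 100101 101100 110000✓ 110010✓ 110110✓ 111001✓ 111010✓ 111011✓
Round 1: 00-000 0010-1 00100- 11-010 110-10 1100-0 1110-1 11101-
PIs = {00-000, 000111, 0010-1, 00100-, 001110, 010011, 011111, 100101, 101100, 11-010, 110-10, 1100-0, 1110-1, 11101-}
Coverage chart:
  m0: 00-000 ←essential
  m7: 000111 ←essential
  m8: 00-000,00100-
  m9: 0010-1,00100-
  m11: 0010-1 ←essential
  m14: 001110 ←essential
  m19: 010011 ←essential
  m31: 011111 ←essential
  m37: 100101 ←essential
  m44: 101100 ←essential
  m48: 1100-0 ←essential
  m50: 11-010,110-10,1100-0
  m54: 110-10 ←essential
  m57: 1110-1 ←essential
  m58: 11-010,11101-
  m59: 1110-1,11101-
Essential: 00-000, 000111, 0010-1, 001110, 010011, 011111, 100101, 101100, 110-10, 1100-0, 1110-1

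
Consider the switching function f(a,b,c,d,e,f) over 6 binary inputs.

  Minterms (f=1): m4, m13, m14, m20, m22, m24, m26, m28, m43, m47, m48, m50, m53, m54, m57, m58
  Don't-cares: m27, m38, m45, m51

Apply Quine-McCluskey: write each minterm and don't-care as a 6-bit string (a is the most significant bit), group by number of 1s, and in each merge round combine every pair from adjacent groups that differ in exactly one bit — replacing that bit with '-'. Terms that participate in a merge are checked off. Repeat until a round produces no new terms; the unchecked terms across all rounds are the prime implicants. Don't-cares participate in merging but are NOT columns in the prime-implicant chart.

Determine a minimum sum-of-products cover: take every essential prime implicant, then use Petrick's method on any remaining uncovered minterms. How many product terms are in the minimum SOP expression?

size-2^0 implicants → 000100(✓)  001101(✓)  001110  010100(✓)  010110(✓)  011000(✓)  011010(✓)  011011(✓)  011100(✓)  100110(✓)  101011(✓)  101101(✓)  101111(✓)  110000(✓)  110010(✓)  110011(✓)  110101  110110(✓)  111001  111010(✓)
size-2^1 implicants → -01101  -10110  -11010  0-0100  01-100  0101-0  011-00  0110-0  01101-  1-0110  101-11  1011-1  11-010  110-10  1100-0  11001-
Unchecked terms (primes): -01101, -10110, -11010, 0-0100, 001110, 01-100, 0101-0, 011-00, 0110-0, 01101-, 1-0110, 101-11, 1011-1, 11-010, 110-10, 1100-0, 11001-, 110101, 111001
Minterm coverage:
  m4 ⊆ 0-0100 [E]
  m13 ⊆ -01101 [E]
  m14 ⊆ 001110 [E]
  m20 ⊆ 0-0100,01-100,0101-0
  m22 ⊆ -10110,0101-0
  m24 ⊆ 011-00,0110-0
  m26 ⊆ -11010,0110-0,01101-
  m28 ⊆ 01-100,011-00
  m43 ⊆ 101-11 [E]
  m47 ⊆ 101-11,1011-1
  m48 ⊆ 1100-0 [E]
  m50 ⊆ 11-010,110-10,1100-0,11001-
  m53 ⊆ 110101 [E]
  m54 ⊆ -10110,1-0110,110-10
  m57 ⊆ 111001 [E]
  m58 ⊆ -11010,11-010
E = {-01101, 0-0100, 001110, 101-11, 1100-0, 110101, 111001}
Petrick residual → -10110, -11010, 011-00
Cover = b'cde'f + bc'def' + bcd'ef' + a'c'de'f' + a'b'cdef' + a'bce'f' + ab'cef + abc'd'f' + abc'de'f + abcd'e'f  |cover|=10

10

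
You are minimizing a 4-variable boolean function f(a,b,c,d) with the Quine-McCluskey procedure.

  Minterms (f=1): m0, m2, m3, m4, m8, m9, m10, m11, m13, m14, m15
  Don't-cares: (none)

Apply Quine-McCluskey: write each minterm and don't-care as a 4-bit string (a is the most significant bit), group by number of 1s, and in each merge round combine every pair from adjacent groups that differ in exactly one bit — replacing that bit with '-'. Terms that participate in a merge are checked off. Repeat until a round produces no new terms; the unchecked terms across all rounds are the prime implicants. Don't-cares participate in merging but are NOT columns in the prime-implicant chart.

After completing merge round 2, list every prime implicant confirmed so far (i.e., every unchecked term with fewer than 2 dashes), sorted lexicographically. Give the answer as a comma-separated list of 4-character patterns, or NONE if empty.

Round 0: 0000✓ 0010✓ 0011✓ 0100✓ 1000✓ 1001✓ 1010✓ 1011✓ 1101✓ 1110✓ 1111✓
Round 1: -000✓ -010✓ -011✓ 0-00 00-0✓ 001-✓ 1-01✓ 1-10✓ 1-11✓ 10-0✓ 10-1✓ 100-✓ 101-✓ 11-1✓ 111-✓
Round 2: -0-0 -01- 1--1 1-1- 10--
PIs = {-0-0, -01-, 0-00, 1--1, 1-1-, 10--}

0-00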